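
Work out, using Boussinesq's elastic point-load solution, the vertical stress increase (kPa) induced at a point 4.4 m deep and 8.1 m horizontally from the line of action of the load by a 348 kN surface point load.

Boussinesq vertical stress below a point load on an elastic half-space:
Δσ_z = 3P/(2πz²) · [1 + (r/z)²]^(−5/2)
r/z = 8.1/4.4 = 1.8409; [1+(r/z)²]^(−5/2) = 0.02478.
Δσ_z = 3×348/(2π×4.4²) × 0.02478 = 8.5825 × 0.02478 = 0.2127 kPa

Δσ_z ≈ 0.213 kPa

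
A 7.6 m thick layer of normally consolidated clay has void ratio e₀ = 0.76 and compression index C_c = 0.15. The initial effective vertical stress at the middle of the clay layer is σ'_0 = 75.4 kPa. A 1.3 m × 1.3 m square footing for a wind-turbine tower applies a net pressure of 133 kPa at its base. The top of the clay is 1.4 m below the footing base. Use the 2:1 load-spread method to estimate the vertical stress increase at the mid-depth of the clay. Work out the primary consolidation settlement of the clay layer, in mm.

S_c ≈ 19.2 mm

Mid-depth of clay below the footing base: z = 1.4 + 7.6/2 = 5.2 m.
Stress increase at mid-clay by the 2:1 spreading method:
Δσ = qBL/((B+z)(L+z)) = 133×1.3×1.3/((1.3+5.2)(1.3+5.2)) = 5.32 kPa
Final effective stress: σ'_f = σ'_0 + Δσ = 75.4 + 5.32 = 80.72 kPa.
Normally consolidated clay, so the full stress increment lies on the virgin compression line:
S_c = C_c·H/(1+e₀)·log₁₀(σ'_f/σ'_0) = 0.15×7.6/(1+0.76)×log₁₀(80.72/75.4)
    = 0.64773 × 0.02961 = 0.01918 m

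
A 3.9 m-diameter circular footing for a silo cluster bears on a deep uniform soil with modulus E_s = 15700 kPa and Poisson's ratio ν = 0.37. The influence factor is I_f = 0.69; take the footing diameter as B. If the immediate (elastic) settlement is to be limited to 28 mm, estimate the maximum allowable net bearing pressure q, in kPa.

q ≈ 189 kPa

S_e = q·B·(1−ν²)/E_s · I_f  ⇒  q = S_e·E_s / (B·(1−ν²)·I_f).
q = 0.028 × 15700 / (3.9 × 0.8631 × 0.69) = 189.3 kPa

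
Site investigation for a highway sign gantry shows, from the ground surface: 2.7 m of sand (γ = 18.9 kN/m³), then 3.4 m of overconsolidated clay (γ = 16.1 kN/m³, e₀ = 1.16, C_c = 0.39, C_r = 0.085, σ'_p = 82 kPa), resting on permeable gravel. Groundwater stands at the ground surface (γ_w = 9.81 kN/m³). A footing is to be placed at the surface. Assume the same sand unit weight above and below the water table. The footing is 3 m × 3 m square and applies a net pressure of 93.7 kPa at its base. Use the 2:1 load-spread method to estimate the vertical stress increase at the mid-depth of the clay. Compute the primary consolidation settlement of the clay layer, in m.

Mid-depth of clay below the ground surface: z = 2.7 + 3.4/2 = 4.4 m.
Total vertical stress at mid-clay: σ_v = 18.9×2.7 + 16.1×1.7 = 78.4 kPa.
Pore pressure: u = 9.81×(4.4 − 0) = 43.164 kPa.
Initial effective stress: σ'_0 = σ_v − u = 78.4 − 43.164 = 35.236 kPa.
Stress increase at mid-clay by the 2:1 spreading method:
Δσ = qBL/((B+z)(L+z)) = 93.7×3×3/((3+4.4)(3+4.4)) = 15.4 kPa
Final effective stress: σ'_f = 35.236 + 15.4 = 50.636 kPa.
σ'_f = 50.636 ≤ σ'_p = 82 kPa, so the clay remains overconsolidated and only the recompression index applies:
S_c = C_r·H/(1+e₀)·log₁₀(σ'_f/σ'_0) = 0.085×3.4/2.16×log₁₀(50.636/35.236)
    = 0.1338 × 0.15747 = 0.02107 m

S_c ≈ 0.0211 m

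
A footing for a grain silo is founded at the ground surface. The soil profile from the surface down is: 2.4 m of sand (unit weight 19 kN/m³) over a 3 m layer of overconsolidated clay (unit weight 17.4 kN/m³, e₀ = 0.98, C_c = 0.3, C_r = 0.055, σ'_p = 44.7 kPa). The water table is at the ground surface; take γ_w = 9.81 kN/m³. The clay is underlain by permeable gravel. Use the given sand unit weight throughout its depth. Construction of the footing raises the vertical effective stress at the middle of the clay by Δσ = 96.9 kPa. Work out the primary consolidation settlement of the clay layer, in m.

S_c ≈ 0.222 m

Mid-depth of clay below the ground surface: z = 2.4 + 3/2 = 3.9 m.
Total vertical stress at mid-clay: σ_v = 19×2.4 + 17.4×1.5 = 71.7 kPa.
Pore pressure: u = 9.81×(3.9 − 0) = 38.259 kPa.
Initial effective stress: σ'_0 = σ_v − u = 71.7 − 38.259 = 33.441 kPa.
Final effective stress: σ'_f = 33.441 + 96.9 = 130.34 kPa.
σ'_f = 130.34 > σ'_p = 44.7 kPa, so the stress path crosses the preconsolidation pressure — recompression up to σ'_p, then virgin compression beyond:
S_c = H/(1+e₀)·[C_r·log₁₀(σ'_p/σ'_0) + C_c·log₁₀(σ'_f/σ'_p)]
    = 3/1.98 × [0.055×log₁₀(44.7/33.441) + 0.3×log₁₀(130.34/44.7)]
    = 1.5152 × [0.0069316 + 0.13943] = 0.2218 m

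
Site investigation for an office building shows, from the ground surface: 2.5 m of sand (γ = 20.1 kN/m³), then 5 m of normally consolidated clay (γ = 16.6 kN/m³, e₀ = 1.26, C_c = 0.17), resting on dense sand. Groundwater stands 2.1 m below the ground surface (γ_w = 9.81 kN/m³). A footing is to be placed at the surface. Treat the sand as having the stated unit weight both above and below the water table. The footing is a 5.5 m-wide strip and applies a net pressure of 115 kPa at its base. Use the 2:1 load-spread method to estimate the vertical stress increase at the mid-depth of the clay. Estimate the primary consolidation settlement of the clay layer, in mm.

Mid-depth of clay below the ground surface: z = 2.5 + 5/2 = 5 m.
Total vertical stress at mid-clay: σ_v = 20.1×2.5 + 16.6×2.5 = 91.75 kPa.
Pore pressure: u = 9.81×(5 − 2.1) = 28.449 kPa.
Initial effective stress: σ'_0 = σ_v − u = 91.75 − 28.449 = 63.301 kPa.
Stress increase at mid-clay by the 2:1 spreading method:
Δσ = qB/(B+z) = 115×5.5/(5.5+5) = 60.238 kPa
Final effective stress: σ'_f = σ'_0 + Δσ = 63.301 + 60.238 = 123.54 kPa.
Normally consolidated clay, so the full stress increment lies on the virgin compression line:
S_c = C_c·H/(1+e₀)·log₁₀(σ'_f/σ'_0) = 0.17×5/(1+1.26)×log₁₀(123.54/63.301)
    = 0.37611 × 0.2904 = 0.1092 m

S_c ≈ 109 mm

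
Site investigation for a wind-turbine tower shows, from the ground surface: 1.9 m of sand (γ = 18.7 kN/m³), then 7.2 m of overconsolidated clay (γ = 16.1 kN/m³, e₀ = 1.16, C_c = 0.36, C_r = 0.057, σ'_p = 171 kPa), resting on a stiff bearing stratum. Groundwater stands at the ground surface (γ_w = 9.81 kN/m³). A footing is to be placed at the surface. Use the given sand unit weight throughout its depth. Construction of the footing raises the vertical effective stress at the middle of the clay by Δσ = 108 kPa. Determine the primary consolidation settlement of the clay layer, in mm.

Mid-depth of clay below the ground surface: z = 1.9 + 7.2/2 = 5.5 m.
Total vertical stress at mid-clay: σ_v = 18.7×1.9 + 16.1×3.6 = 93.49 kPa.
Pore pressure: u = 9.81×(5.5 − 0) = 53.955 kPa.
Initial effective stress: σ'_0 = σ_v − u = 93.49 − 53.955 = 39.535 kPa.
Final effective stress: σ'_f = 39.535 + 108 = 147.53 kPa.
σ'_f = 147.53 ≤ σ'_p = 171 kPa, so the clay remains overconsolidated and only the recompression index applies:
S_c = C_r·H/(1+e₀)·log₁₀(σ'_f/σ'_0) = 0.057×7.2/2.16×log₁₀(147.53/39.535)
    = 0.19 × 0.5719 = 0.1087 m

S_c ≈ 109 mm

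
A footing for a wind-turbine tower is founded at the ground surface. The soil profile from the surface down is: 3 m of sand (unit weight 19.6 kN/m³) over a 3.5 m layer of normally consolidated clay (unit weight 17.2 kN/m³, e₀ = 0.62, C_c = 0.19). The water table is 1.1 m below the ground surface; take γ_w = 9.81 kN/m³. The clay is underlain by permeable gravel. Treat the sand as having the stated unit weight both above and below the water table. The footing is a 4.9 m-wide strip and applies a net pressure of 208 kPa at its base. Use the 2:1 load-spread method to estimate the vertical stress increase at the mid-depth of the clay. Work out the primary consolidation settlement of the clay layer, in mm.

Mid-depth of clay below the ground surface: z = 3 + 3.5/2 = 4.75 m.
Total vertical stress at mid-clay: σ_v = 19.6×3 + 17.2×1.75 = 88.9 kPa.
Pore pressure: u = 9.81×(4.75 − 1.1) = 35.806 kPa.
Initial effective stress: σ'_0 = σ_v − u = 88.9 − 35.806 = 53.094 kPa.
Stress increase at mid-clay by the 2:1 spreading method:
Δσ = qB/(B+z) = 208×4.9/(4.9+4.75) = 105.62 kPa
Final effective stress: σ'_f = σ'_0 + Δσ = 53.094 + 105.62 = 158.71 kPa.
Normally consolidated clay, so the full stress increment lies on the virgin compression line:
S_c = C_c·H/(1+e₀)·log₁₀(σ'_f/σ'_0) = 0.19×3.5/(1+0.62)×log₁₀(158.71/53.094)
    = 0.41049 × 0.47556 = 0.1952 m

S_c ≈ 195 mm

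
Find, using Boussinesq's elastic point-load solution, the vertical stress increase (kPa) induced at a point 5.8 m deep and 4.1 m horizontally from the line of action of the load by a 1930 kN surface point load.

Boussinesq vertical stress below a point load on an elastic half-space:
Δσ_z = 3P/(2πz²) · [1 + (r/z)²]^(−5/2)
r/z = 4.1/5.8 = 0.7069; [1+(r/z)²]^(−5/2) = 0.36307.
Δσ_z = 3×1930/(2π×5.8²) × 0.36307 = 27.393 × 0.36307 = 9.946 kPa

Δσ_z ≈ 9.95 kPa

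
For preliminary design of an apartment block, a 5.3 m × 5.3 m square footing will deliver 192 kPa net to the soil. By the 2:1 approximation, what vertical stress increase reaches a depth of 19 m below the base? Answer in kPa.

Δσ_z ≈ 9.13 kPa

By the 2:1 method the load spreads at 1 horizontal : 2 vertical, so at depth z the loaded area has grown by z in each plan dimension:
Δσ = qBL/((B+z)(L+z)) = 192×5.3×5.3/((5.3+19)(5.3+19)) = 9.1336 kPa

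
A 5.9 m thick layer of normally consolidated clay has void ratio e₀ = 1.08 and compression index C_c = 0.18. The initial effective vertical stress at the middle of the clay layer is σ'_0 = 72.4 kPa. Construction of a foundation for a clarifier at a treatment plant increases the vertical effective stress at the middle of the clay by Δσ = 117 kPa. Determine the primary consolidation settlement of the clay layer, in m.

Final effective stress: σ'_f = σ'_0 + Δσ = 72.4 + 117 = 189.4 kPa.
Normally consolidated clay, so the full stress increment lies on the virgin compression line:
S_c = C_c·H/(1+e₀)·log₁₀(σ'_f/σ'_0) = 0.18×5.9/(1+1.08)×log₁₀(189.4/72.4)
    = 0.51058 × 0.41764 = 0.2132 m

S_c ≈ 0.213 m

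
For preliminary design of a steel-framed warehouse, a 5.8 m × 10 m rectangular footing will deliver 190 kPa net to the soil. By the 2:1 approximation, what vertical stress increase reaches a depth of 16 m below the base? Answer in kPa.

Δσ_z ≈ 19.4 kPa

By the 2:1 method the load spreads at 1 horizontal : 2 vertical, so at depth z the loaded area has grown by z in each plan dimension:
Δσ = qBL/((B+z)(L+z)) = 190×5.8×10/((5.8+16)(10+16)) = 19.442 kPa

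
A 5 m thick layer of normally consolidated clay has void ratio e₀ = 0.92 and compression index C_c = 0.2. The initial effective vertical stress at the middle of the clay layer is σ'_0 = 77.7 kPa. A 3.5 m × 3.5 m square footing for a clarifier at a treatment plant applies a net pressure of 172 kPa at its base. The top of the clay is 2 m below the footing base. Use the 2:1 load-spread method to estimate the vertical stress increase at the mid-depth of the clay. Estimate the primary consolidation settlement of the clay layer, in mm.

S_c ≈ 79.9 mm

Mid-depth of clay below the footing base: z = 2 + 5/2 = 4.5 m.
Stress increase at mid-clay by the 2:1 spreading method:
Δσ = qBL/((B+z)(L+z)) = 172×3.5×3.5/((3.5+4.5)(3.5+4.5)) = 32.922 kPa
Final effective stress: σ'_f = σ'_0 + Δσ = 77.7 + 32.922 = 110.62 kPa.
Normally consolidated clay, so the full stress increment lies on the virgin compression line:
S_c = C_c·H/(1+e₀)·log₁₀(σ'_f/σ'_0) = 0.2×5/(1+0.92)×log₁₀(110.62/77.7)
    = 0.52083 × 0.15341 = 0.0799 m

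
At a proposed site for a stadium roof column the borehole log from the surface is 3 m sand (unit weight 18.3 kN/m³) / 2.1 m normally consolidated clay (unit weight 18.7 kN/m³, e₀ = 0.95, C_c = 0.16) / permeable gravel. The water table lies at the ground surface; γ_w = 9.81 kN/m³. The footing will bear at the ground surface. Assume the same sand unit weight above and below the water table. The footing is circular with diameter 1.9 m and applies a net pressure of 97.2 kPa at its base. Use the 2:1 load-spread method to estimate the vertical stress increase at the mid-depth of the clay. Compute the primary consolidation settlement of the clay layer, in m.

S_c ≈ 0.0188 m

Mid-depth of clay below the ground surface: z = 3 + 2.1/2 = 4.05 m.
Total vertical stress at mid-clay: σ_v = 18.3×3 + 18.7×1.05 = 74.535 kPa.
Pore pressure: u = 9.81×(4.05 − 0) = 39.73 kPa.
Initial effective stress: σ'_0 = σ_v − u = 74.535 − 39.73 = 34.805 kPa.
Stress increase at mid-clay by the 2:1 spreading method:
Δσ ≈ qD²/(D+z)² = 97.2×1.9²/(1.9+4.05)² = 9.9115 kPa
Final effective stress: σ'_f = σ'_0 + Δσ = 34.805 + 9.9115 = 44.716 kPa.
Normally consolidated clay, so the full stress increment lies on the virgin compression line:
S_c = C_c·H/(1+e₀)·log₁₀(σ'_f/σ'_0) = 0.16×2.1/(1+0.95)×log₁₀(44.716/34.805)
    = 0.17231 × 0.10882 = 0.01875 m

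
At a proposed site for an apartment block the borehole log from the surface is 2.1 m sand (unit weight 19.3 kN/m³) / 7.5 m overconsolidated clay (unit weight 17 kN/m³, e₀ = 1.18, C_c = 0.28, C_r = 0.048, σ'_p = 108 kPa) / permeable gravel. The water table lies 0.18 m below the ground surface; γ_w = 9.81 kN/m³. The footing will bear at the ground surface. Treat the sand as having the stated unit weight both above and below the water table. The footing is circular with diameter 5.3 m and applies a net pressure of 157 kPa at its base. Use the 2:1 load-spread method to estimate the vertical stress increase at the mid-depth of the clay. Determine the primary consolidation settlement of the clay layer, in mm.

S_c ≈ 39.3 mm

Mid-depth of clay below the ground surface: z = 2.1 + 7.5/2 = 5.85 m.
Total vertical stress at mid-clay: σ_v = 19.3×2.1 + 17×3.75 = 104.28 kPa.
Pore pressure: u = 9.81×(5.85 − 0.18) = 55.623 kPa.
Initial effective stress: σ'_0 = σ_v − u = 104.28 − 55.623 = 48.657 kPa.
Stress increase at mid-clay by the 2:1 spreading method:
Δσ ≈ qD²/(D+z)² = 157×5.3²/(5.3+5.85)² = 35.473 kPa
Final effective stress: σ'_f = 48.657 + 35.473 = 84.13 kPa.
σ'_f = 84.13 ≤ σ'_p = 108 kPa, so the clay remains overconsolidated and only the recompression index applies:
S_c = C_r·H/(1+e₀)·log₁₀(σ'_f/σ'_0) = 0.048×7.5/2.18×log₁₀(84.13/48.657)
    = 0.16514 × 0.23781 = 0.03927 m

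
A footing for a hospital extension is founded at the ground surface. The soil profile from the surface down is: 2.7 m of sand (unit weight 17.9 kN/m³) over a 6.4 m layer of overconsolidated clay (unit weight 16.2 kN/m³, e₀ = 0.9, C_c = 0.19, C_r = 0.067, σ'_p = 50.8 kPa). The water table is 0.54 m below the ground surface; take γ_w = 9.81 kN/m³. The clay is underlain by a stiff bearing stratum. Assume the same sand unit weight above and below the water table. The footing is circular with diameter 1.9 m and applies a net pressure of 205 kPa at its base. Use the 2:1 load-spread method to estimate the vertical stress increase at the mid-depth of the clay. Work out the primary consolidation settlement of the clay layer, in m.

S_c ≈ 0.0515 m

Mid-depth of clay below the ground surface: z = 2.7 + 6.4/2 = 5.9 m.
Total vertical stress at mid-clay: σ_v = 17.9×2.7 + 16.2×3.2 = 100.17 kPa.
Pore pressure: u = 9.81×(5.9 − 0.54) = 52.582 kPa.
Initial effective stress: σ'_0 = σ_v − u = 100.17 − 52.582 = 47.588 kPa.
Stress increase at mid-clay by the 2:1 spreading method:
Δσ ≈ qD²/(D+z)² = 205×1.9²/(1.9+5.9)² = 12.164 kPa
Final effective stress: σ'_f = 47.588 + 12.164 = 59.752 kPa.
σ'_f = 59.752 > σ'_p = 50.8 kPa, so the stress path crosses the preconsolidation pressure — recompression up to σ'_p, then virgin compression beyond:
S_c = H/(1+e₀)·[C_r·log₁₀(σ'_p/σ'_0) + C_c·log₁₀(σ'_f/σ'_p)]
    = 6.4/1.9 × [0.067×log₁₀(50.8/47.588) + 0.19×log₁₀(59.752/50.8)]
    = 3.3684 × [0.0019005 + 0.013393] = 0.05151 m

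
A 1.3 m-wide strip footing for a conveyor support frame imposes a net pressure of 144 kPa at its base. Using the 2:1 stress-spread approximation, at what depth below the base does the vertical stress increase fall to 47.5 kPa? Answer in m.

z ≈ 2.64 m

2:1 spreading — at depth z the loaded area has grown by z in each plan dimension:
qB/(B+z) = Δσ_z ⇒ z = qB/Δσ_z − B = 144×1.3/47.5 − 1.3 = 2.641 m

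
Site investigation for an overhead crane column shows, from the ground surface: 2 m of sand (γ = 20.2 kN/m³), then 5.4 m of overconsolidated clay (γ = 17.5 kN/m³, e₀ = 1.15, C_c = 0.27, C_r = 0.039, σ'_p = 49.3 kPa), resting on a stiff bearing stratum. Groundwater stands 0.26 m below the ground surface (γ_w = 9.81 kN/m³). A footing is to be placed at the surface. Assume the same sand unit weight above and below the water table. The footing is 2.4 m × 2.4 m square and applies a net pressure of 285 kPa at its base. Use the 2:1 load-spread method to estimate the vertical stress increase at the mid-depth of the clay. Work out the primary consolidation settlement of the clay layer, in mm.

Mid-depth of clay below the ground surface: z = 2 + 5.4/2 = 4.7 m.
Total vertical stress at mid-clay: σ_v = 20.2×2 + 17.5×2.7 = 87.65 kPa.
Pore pressure: u = 9.81×(4.7 − 0.26) = 43.556 kPa.
Initial effective stress: σ'_0 = σ_v − u = 87.65 − 43.556 = 44.094 kPa.
Stress increase at mid-clay by the 2:1 spreading method:
Δσ = qBL/((B+z)(L+z)) = 285×2.4×2.4/((2.4+4.7)(2.4+4.7)) = 32.565 kPa
Final effective stress: σ'_f = 44.094 + 32.565 = 76.659 kPa.
σ'_f = 76.659 > σ'_p = 49.3 kPa, so the stress path crosses the preconsolidation pressure — recompression up to σ'_p, then virgin compression beyond:
S_c = H/(1+e₀)·[C_r·log₁₀(σ'_p/σ'_0) + C_c·log₁₀(σ'_f/σ'_p)]
    = 5.4/2.15 × [0.039×log₁₀(49.3/44.094) + 0.27×log₁₀(76.659/49.3)]
    = 2.5116 × [0.0018902 + 0.051763] = 0.1348 m

S_c ≈ 135 mm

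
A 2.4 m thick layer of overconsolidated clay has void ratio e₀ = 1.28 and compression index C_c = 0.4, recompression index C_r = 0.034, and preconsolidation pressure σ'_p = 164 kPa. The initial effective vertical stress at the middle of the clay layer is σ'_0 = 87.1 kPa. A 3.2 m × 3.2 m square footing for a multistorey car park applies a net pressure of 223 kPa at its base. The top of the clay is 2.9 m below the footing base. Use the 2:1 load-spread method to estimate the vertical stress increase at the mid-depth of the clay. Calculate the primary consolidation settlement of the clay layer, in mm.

S_c ≈ 6.22 mm

Mid-depth of clay below the footing base: z = 2.9 + 2.4/2 = 4.1 m.
Stress increase at mid-clay by the 2:1 spreading method:
Δσ = qBL/((B+z)(L+z)) = 223×3.2×3.2/((3.2+4.1)(3.2+4.1)) = 42.851 kPa
Final effective stress: σ'_f = 87.1 + 42.851 = 129.95 kPa.
σ'_f = 129.95 ≤ σ'_p = 164 kPa, so the clay remains overconsolidated and only the recompression index applies:
S_c = C_r·H/(1+e₀)·log₁₀(σ'_f/σ'_0) = 0.034×2.4/2.28×log₁₀(129.95/87.1)
    = 0.035788 × 0.17376 = 0.006219 m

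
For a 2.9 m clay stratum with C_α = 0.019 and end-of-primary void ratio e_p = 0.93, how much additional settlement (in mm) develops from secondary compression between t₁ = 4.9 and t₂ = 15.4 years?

S_s ≈ 14.2 mm

Secondary compression: S_s = C_α·H/(1+e_p)·log₁₀(t₂/t₁)
S_s = 0.019×2.9/(1+0.93)×log₁₀(15.4/4.9)
    = 0.02855 × 0.4973 = 0.0142 m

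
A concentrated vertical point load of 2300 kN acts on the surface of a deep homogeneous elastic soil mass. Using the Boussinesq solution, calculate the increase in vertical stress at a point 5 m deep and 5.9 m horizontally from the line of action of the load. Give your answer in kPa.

Δσ_z ≈ 4.96 kPa

Boussinesq vertical stress below a point load on an elastic half-space:
Δσ_z = 3P/(2πz²) · [1 + (r/z)²]^(−5/2)
r/z = 5.9/5 = 1.18; [1+(r/z)²]^(−5/2) = 0.11296.
Δσ_z = 3×2300/(2π×5²) × 0.11296 = 43.927 × 0.11296 = 4.962 kPa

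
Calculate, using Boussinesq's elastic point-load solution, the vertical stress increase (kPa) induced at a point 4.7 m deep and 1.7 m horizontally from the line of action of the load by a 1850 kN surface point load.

Boussinesq vertical stress below a point load on an elastic half-space:
Δσ_z = 3P/(2πz²) · [1 + (r/z)²]^(−5/2)
r/z = 1.7/4.7 = 0.3617; [1+(r/z)²]^(−5/2) = 0.73537.
Δσ_z = 3×1850/(2π×4.7²) × 0.73537 = 39.987 × 0.73537 = 29.41 kPa

Δσ_z ≈ 29.4 kPa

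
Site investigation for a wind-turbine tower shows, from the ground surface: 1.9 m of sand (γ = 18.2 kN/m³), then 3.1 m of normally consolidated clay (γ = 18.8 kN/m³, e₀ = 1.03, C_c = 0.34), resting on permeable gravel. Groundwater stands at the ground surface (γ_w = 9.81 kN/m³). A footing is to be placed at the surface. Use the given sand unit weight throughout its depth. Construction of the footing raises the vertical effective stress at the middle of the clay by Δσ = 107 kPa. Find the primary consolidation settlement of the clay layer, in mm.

S_c ≈ 343 mm

Mid-depth of clay below the ground surface: z = 1.9 + 3.1/2 = 3.45 m.
Total vertical stress at mid-clay: σ_v = 18.2×1.9 + 18.8×1.55 = 63.72 kPa.
Pore pressure: u = 9.81×(3.45 − 0) = 33.845 kPa.
Initial effective stress: σ'_0 = σ_v − u = 63.72 − 33.845 = 29.875 kPa.
Final effective stress: σ'_f = σ'_0 + Δσ = 29.875 + 107 = 136.88 kPa.
Normally consolidated clay, so the full stress increment lies on the virgin compression line:
S_c = C_c·H/(1+e₀)·log₁₀(σ'_f/σ'_0) = 0.34×3.1/(1+1.03)×log₁₀(136.88/29.875)
    = 0.51921 × 0.66103 = 0.3432 m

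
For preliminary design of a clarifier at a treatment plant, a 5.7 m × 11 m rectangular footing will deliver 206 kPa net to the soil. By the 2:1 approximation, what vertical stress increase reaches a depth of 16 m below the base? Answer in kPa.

By the 2:1 method the load spreads at 1 horizontal : 2 vertical, so at depth z the loaded area has grown by z in each plan dimension:
Δσ = qBL/((B+z)(L+z)) = 206×5.7×11/((5.7+16)(11+16)) = 22.045 kPa

Δσ_z ≈ 22 kPa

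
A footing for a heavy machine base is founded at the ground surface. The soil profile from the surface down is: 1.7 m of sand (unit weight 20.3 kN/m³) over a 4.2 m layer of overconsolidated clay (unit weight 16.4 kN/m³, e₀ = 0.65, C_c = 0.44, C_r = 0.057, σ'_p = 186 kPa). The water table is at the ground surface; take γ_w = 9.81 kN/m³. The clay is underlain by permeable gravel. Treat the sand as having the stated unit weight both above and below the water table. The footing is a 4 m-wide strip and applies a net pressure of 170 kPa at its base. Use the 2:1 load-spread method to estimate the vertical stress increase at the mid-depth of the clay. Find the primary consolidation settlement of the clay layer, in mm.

Mid-depth of clay below the ground surface: z = 1.7 + 4.2/2 = 3.8 m.
Total vertical stress at mid-clay: σ_v = 20.3×1.7 + 16.4×2.1 = 68.95 kPa.
Pore pressure: u = 9.81×(3.8 − 0) = 37.278 kPa.
Initial effective stress: σ'_0 = σ_v − u = 68.95 − 37.278 = 31.672 kPa.
Stress increase at mid-clay by the 2:1 spreading method:
Δσ = qB/(B+z) = 170×4/(4+3.8) = 87.179 kPa
Final effective stress: σ'_f = 31.672 + 87.179 = 118.85 kPa.
σ'_f = 118.85 ≤ σ'_p = 186 kPa, so the clay remains overconsolidated and only the recompression index applies:
S_c = C_r·H/(1+e₀)·log₁₀(σ'_f/σ'_0) = 0.057×4.2/1.65×log₁₀(118.85/31.672)
    = 0.14509 × 0.57432 = 0.08333 m

S_c ≈ 83.3 mm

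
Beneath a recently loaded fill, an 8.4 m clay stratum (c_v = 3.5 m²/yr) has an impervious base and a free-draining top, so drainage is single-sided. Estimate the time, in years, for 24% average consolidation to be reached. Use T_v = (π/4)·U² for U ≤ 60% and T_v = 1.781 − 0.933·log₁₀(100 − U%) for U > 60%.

t ≈ 0.912 years

Drainage path length: H_d = H = 8.4 m (single drainage).
U ≤ 60%: T_v = (π/4)·U² = (π/4)×0.24² = 0.045239.
t = T_v·H_d²/c_v = 0.045239×8.4²/3.5 = 0.912 years.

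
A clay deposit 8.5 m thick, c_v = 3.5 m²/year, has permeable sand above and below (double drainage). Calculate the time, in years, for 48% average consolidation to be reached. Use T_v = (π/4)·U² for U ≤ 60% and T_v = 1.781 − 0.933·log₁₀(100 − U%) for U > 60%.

t ≈ 0.934 years

Drainage path length: H_d = H/2 = 4.25 m (double drainage).
U ≤ 60%: T_v = (π/4)·U² = (π/4)×0.48² = 0.18096.
t = T_v·H_d²/c_v = 0.18096×4.25²/3.5 = 0.9339 years.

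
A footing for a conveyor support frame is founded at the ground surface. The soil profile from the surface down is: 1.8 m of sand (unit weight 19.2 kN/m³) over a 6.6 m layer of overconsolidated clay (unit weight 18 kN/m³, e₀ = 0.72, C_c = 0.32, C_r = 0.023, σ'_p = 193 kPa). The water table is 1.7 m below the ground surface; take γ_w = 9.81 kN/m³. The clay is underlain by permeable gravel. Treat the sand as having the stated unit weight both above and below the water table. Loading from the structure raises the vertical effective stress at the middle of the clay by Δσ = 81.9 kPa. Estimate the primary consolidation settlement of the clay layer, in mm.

Mid-depth of clay below the ground surface: z = 1.8 + 6.6/2 = 5.1 m.
Total vertical stress at mid-clay: σ_v = 19.2×1.8 + 18×3.3 = 93.96 kPa.
Pore pressure: u = 9.81×(5.1 − 1.7) = 33.354 kPa.
Initial effective stress: σ'_0 = σ_v − u = 93.96 − 33.354 = 60.606 kPa.
Final effective stress: σ'_f = 60.606 + 81.9 = 142.51 kPa.
σ'_f = 142.51 ≤ σ'_p = 193 kPa, so the clay remains overconsolidated and only the recompression index applies:
S_c = C_r·H/(1+e₀)·log₁₀(σ'_f/σ'_0) = 0.023×6.6/1.72×log₁₀(142.51/60.606)
    = 0.088256 × 0.37133 = 0.03277 m

S_c ≈ 32.8 mm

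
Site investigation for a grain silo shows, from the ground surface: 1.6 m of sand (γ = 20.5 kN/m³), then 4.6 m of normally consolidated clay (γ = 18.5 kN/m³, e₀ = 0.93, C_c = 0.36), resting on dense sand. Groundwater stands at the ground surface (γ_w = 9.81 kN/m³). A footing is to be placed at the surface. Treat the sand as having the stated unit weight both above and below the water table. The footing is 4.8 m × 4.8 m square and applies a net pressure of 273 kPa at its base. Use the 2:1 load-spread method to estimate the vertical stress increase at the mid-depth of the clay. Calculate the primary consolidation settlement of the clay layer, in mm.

S_c ≈ 438 mm

Mid-depth of clay below the ground surface: z = 1.6 + 4.6/2 = 3.9 m.
Total vertical stress at mid-clay: σ_v = 20.5×1.6 + 18.5×2.3 = 75.35 kPa.
Pore pressure: u = 9.81×(3.9 − 0) = 38.259 kPa.
Initial effective stress: σ'_0 = σ_v − u = 75.35 − 38.259 = 37.091 kPa.
Stress increase at mid-clay by the 2:1 spreading method:
Δσ = qBL/((B+z)(L+z)) = 273×4.8×4.8/((4.8+3.9)(4.8+3.9)) = 83.101 kPa
Final effective stress: σ'_f = σ'_0 + Δσ = 37.091 + 83.101 = 120.19 kPa.
Normally consolidated clay, so the full stress increment lies on the virgin compression line:
S_c = C_c·H/(1+e₀)·log₁₀(σ'_f/σ'_0) = 0.36×4.6/(1+0.93)×log₁₀(120.19/37.091)
    = 0.85803 × 0.5106 = 0.4381 m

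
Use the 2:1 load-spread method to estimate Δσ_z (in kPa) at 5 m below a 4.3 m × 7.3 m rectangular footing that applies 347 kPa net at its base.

By the 2:1 method the load spreads at 1 horizontal : 2 vertical, so at depth z the loaded area has grown by z in each plan dimension:
Δσ = qBL/((B+z)(L+z)) = 347×4.3×7.3/((4.3+5)(7.3+5)) = 95.221 kPa

Δσ_z ≈ 95.2 kPa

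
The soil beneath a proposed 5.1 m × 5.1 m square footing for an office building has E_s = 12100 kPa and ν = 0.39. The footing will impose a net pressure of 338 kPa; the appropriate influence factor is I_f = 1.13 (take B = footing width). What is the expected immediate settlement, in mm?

S_e ≈ 136 mm

Immediate (elastic) settlement: S_e = q·B·(1−ν²)/E_s · I_f.
S_e = 338 × 5.1 × (1 − 0.39²) / 12100 × 1.13
    = 338 × 5.1 × 0.8479 / 12100 × 1.13
    = 0.1365 m = 136.5 mm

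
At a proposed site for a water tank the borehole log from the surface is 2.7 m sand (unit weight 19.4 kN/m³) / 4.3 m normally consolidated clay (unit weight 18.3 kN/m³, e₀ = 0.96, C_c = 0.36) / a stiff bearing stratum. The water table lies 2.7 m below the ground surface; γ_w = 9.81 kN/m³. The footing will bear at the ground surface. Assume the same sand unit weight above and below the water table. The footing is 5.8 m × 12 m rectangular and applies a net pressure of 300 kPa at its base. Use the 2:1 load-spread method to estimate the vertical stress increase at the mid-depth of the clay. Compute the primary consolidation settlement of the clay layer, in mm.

Mid-depth of clay below the ground surface: z = 2.7 + 4.3/2 = 4.85 m.
Total vertical stress at mid-clay: σ_v = 19.4×2.7 + 18.3×2.15 = 91.725 kPa.
Pore pressure: u = 9.81×(4.85 − 2.7) = 21.091 kPa.
Initial effective stress: σ'_0 = σ_v − u = 91.725 − 21.091 = 70.634 kPa.
Stress increase at mid-clay by the 2:1 spreading method:
Δσ = qBL/((B+z)(L+z)) = 300×5.8×12/((5.8+4.85)(12+4.85)) = 116.35 kPa
Final effective stress: σ'_f = σ'_0 + Δσ = 70.634 + 116.35 = 186.98 kPa.
Normally consolidated clay, so the full stress increment lies on the virgin compression line:
S_c = C_c·H/(1+e₀)·log₁₀(σ'_f/σ'_0) = 0.36×4.3/(1+0.96)×log₁₀(186.98/70.634)
    = 0.7898 × 0.42278 = 0.3339 m

S_c ≈ 334 mm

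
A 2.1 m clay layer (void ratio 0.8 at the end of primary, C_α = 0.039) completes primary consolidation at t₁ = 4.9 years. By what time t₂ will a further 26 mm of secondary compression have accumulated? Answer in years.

S_s = C_α·H/(1+e_p)·log₁₀(t₂/t₁) ⇒ log₁₀(t₂/t₁) = S_s·(1+e_p)/(C_α·H).
log₁₀(t₂/t₁) = 0.026 × (1+0.8) / (0.039×2.1) = 0.5714
t₂ = t₁ × 10^0.5714 = 4.9 × 3.728 = 18.27 years

t₂ ≈ 18.3 years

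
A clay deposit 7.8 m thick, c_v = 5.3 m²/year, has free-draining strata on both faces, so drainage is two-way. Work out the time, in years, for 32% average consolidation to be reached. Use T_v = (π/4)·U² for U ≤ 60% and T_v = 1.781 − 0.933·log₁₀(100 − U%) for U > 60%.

t ≈ 0.231 years

Drainage path length: H_d = H/2 = 3.9 m (double drainage).
U ≤ 60%: T_v = (π/4)·U² = (π/4)×0.32² = 0.080425.
t = T_v·H_d²/c_v = 0.080425×3.9²/5.3 = 0.2308 years.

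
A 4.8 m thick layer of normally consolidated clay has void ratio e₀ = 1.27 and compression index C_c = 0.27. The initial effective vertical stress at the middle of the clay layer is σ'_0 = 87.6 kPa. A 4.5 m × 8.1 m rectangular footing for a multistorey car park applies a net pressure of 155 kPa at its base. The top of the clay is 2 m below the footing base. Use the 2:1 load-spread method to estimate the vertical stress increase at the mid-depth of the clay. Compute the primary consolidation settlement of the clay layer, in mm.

Mid-depth of clay below the footing base: z = 2 + 4.8/2 = 4.4 m.
Stress increase at mid-clay by the 2:1 spreading method:
Δσ = qBL/((B+z)(L+z)) = 155×4.5×8.1/((4.5+4.4)(8.1+4.4)) = 50.784 kPa
Final effective stress: σ'_f = σ'_0 + Δσ = 87.6 + 50.784 = 138.38 kPa.
Normally consolidated clay, so the full stress increment lies on the virgin compression line:
S_c = C_c·H/(1+e₀)·log₁₀(σ'_f/σ'_0) = 0.27×4.8/(1+1.27)×log₁₀(138.38/87.6)
    = 0.57093 × 0.19857 = 0.1134 m

S_c ≈ 113 mm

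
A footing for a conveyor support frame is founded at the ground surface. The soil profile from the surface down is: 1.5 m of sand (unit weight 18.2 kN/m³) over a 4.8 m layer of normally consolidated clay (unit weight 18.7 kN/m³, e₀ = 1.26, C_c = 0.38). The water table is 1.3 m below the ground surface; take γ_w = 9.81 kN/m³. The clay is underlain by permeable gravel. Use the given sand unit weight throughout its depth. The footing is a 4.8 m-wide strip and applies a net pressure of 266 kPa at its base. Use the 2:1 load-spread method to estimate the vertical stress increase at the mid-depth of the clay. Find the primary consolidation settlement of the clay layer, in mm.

Mid-depth of clay below the ground surface: z = 1.5 + 4.8/2 = 3.9 m.
Total vertical stress at mid-clay: σ_v = 18.2×1.5 + 18.7×2.4 = 72.18 kPa.
Pore pressure: u = 9.81×(3.9 − 1.3) = 25.506 kPa.
Initial effective stress: σ'_0 = σ_v − u = 72.18 − 25.506 = 46.674 kPa.
Stress increase at mid-clay by the 2:1 spreading method:
Δσ = qB/(B+z) = 266×4.8/(4.8+3.9) = 146.76 kPa
Final effective stress: σ'_f = σ'_0 + Δσ = 46.674 + 146.76 = 193.43 kPa.
Normally consolidated clay, so the full stress increment lies on the virgin compression line:
S_c = C_c·H/(1+e₀)·log₁₀(σ'_f/σ'_0) = 0.38×4.8/(1+1.26)×log₁₀(193.43/46.674)
    = 0.80708 × 0.61745 = 0.4983 m

S_c ≈ 498 mm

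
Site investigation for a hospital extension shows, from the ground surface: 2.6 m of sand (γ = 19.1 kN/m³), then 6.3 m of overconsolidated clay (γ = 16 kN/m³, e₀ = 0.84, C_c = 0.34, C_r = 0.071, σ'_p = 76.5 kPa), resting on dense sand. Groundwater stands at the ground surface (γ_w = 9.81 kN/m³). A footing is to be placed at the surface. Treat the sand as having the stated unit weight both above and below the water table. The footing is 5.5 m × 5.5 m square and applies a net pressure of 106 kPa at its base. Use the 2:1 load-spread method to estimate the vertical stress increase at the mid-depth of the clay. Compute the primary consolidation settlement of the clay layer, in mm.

Mid-depth of clay below the ground surface: z = 2.6 + 6.3/2 = 5.75 m.
Total vertical stress at mid-clay: σ_v = 19.1×2.6 + 16×3.15 = 100.06 kPa.
Pore pressure: u = 9.81×(5.75 − 0) = 56.408 kPa.
Initial effective stress: σ'_0 = σ_v − u = 100.06 − 56.408 = 43.652 kPa.
Stress increase at mid-clay by the 2:1 spreading method:
Δσ = qBL/((B+z)(L+z)) = 106×5.5×5.5/((5.5+5.75)(5.5+5.75)) = 25.335 kPa
Final effective stress: σ'_f = 43.652 + 25.335 = 68.987 kPa.
σ'_f = 68.987 ≤ σ'_p = 76.5 kPa, so the clay remains overconsolidated and only the recompression index applies:
S_c = C_r·H/(1+e₀)·log₁₀(σ'_f/σ'_0) = 0.071×6.3/1.84×log₁₀(68.987/43.652)
    = 0.2431 × 0.19876 = 0.04832 m

S_c ≈ 48.3 mm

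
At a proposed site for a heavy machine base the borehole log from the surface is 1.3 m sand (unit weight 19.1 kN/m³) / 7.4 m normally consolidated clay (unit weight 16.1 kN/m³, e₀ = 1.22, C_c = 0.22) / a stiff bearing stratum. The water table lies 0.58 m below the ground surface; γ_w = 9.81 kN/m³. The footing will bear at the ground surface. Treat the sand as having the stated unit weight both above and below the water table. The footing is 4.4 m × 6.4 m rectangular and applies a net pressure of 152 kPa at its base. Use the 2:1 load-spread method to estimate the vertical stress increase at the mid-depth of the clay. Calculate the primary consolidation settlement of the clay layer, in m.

S_c ≈ 0.216 m

Mid-depth of clay below the ground surface: z = 1.3 + 7.4/2 = 5 m.
Total vertical stress at mid-clay: σ_v = 19.1×1.3 + 16.1×3.7 = 84.4 kPa.
Pore pressure: u = 9.81×(5 − 0.58) = 43.36 kPa.
Initial effective stress: σ'_0 = σ_v − u = 84.4 − 43.36 = 41.04 kPa.
Stress increase at mid-clay by the 2:1 spreading method:
Δσ = qBL/((B+z)(L+z)) = 152×4.4×6.4/((4.4+5)(6.4+5)) = 39.943 kPa
Final effective stress: σ'_f = σ'_0 + Δσ = 41.04 + 39.943 = 80.983 kPa.
Normally consolidated clay, so the full stress increment lies on the virgin compression line:
S_c = C_c·H/(1+e₀)·log₁₀(σ'_f/σ'_0) = 0.22×7.4/(1+1.22)×log₁₀(80.983/41.04)
    = 0.73333 × 0.29519 = 0.2165 m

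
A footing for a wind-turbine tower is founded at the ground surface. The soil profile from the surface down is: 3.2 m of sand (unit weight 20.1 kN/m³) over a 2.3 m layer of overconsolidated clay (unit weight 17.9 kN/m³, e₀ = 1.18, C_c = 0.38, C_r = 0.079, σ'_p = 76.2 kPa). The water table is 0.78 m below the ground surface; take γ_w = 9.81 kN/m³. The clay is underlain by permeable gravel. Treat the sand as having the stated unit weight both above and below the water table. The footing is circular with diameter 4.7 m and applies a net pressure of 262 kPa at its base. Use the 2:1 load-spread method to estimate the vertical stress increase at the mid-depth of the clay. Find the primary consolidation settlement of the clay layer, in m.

S_c ≈ 0.0952 m

Mid-depth of clay below the ground surface: z = 3.2 + 2.3/2 = 4.35 m.
Total vertical stress at mid-clay: σ_v = 20.1×3.2 + 17.9×1.15 = 84.905 kPa.
Pore pressure: u = 9.81×(4.35 − 0.78) = 35.022 kPa.
Initial effective stress: σ'_0 = σ_v − u = 84.905 − 35.022 = 49.883 kPa.
Stress increase at mid-clay by the 2:1 spreading method:
Δσ ≈ qD²/(D+z)² = 262×4.7²/(4.7+4.35)² = 70.664 kPa
Final effective stress: σ'_f = 49.883 + 70.664 = 120.55 kPa.
σ'_f = 120.55 > σ'_p = 76.2 kPa, so the stress path crosses the preconsolidation pressure — recompression up to σ'_p, then virgin compression beyond:
S_c = H/(1+e₀)·[C_r·log₁₀(σ'_p/σ'_0) + C_c·log₁₀(σ'_f/σ'_p)]
    = 2.3/2.18 × [0.079×log₁₀(76.2/49.883) + 0.38×log₁₀(120.55/76.2)]
    = 1.055 × [0.014536 + 0.075701] = 0.0952 m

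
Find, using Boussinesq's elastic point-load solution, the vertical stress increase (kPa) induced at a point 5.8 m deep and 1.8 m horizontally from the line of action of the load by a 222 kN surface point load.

Boussinesq vertical stress below a point load on an elastic half-space:
Δσ_z = 3P/(2πz²) · [1 + (r/z)²]^(−5/2)
r/z = 1.8/5.8 = 0.31034; [1+(r/z)²]^(−5/2) = 0.79463.
Δσ_z = 3×222/(2π×5.8²) × 0.79463 = 3.1509 × 0.79463 = 2.504 kPa

Δσ_z ≈ 2.5 kPa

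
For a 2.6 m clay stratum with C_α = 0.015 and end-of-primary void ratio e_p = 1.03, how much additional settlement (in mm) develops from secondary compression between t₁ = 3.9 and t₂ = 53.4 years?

Secondary compression: S_s = C_α·H/(1+e_p)·log₁₀(t₂/t₁)
S_s = 0.015×2.6/(1+1.03)×log₁₀(53.4/3.9)
    = 0.01921 × 1.136 = 0.02183 m

S_s ≈ 21.8 mm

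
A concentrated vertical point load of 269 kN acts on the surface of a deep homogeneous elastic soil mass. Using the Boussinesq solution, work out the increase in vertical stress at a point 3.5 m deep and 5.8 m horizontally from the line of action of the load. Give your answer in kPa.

Boussinesq vertical stress below a point load on an elastic half-space:
Δσ_z = 3P/(2πz²) · [1 + (r/z)²]^(−5/2)
r/z = 5.8/3.5 = 1.6571; [1+(r/z)²]^(−5/2) = 0.036817.
Δσ_z = 3×269/(2π×3.5²) × 0.036817 = 10.485 × 0.036817 = 0.386 kPa

Δσ_z ≈ 0.386 kPa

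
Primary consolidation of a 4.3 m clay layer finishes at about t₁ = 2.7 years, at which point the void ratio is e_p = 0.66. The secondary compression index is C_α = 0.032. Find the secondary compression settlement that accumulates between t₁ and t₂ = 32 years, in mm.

S_s ≈ 89 mm

Secondary compression: S_s = C_α·H/(1+e_p)·log₁₀(t₂/t₁)
S_s = 0.032×4.3/(1+0.66)×log₁₀(32/2.7)
    = 0.08289 × 1.074 = 0.08901 m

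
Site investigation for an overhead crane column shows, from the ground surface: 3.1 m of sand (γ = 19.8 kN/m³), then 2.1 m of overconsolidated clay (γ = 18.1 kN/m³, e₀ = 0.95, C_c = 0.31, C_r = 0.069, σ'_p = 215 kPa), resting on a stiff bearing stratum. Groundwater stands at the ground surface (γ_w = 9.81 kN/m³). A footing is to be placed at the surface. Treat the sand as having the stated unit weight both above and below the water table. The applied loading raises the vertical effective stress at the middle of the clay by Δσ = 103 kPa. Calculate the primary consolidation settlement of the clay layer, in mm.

S_c ≈ 41.3 mm

Mid-depth of clay below the ground surface: z = 3.1 + 2.1/2 = 4.15 m.
Total vertical stress at mid-clay: σ_v = 19.8×3.1 + 18.1×1.05 = 80.385 kPa.
Pore pressure: u = 9.81×(4.15 − 0) = 40.712 kPa.
Initial effective stress: σ'_0 = σ_v − u = 80.385 − 40.712 = 39.673 kPa.
Final effective stress: σ'_f = 39.673 + 103 = 142.67 kPa.
σ'_f = 142.67 ≤ σ'_p = 215 kPa, so the clay remains overconsolidated and only the recompression index applies:
S_c = C_r·H/(1+e₀)·log₁₀(σ'_f/σ'_0) = 0.069×2.1/1.95×log₁₀(142.67/39.673)
    = 0.074306 × 0.55584 = 0.0413 m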